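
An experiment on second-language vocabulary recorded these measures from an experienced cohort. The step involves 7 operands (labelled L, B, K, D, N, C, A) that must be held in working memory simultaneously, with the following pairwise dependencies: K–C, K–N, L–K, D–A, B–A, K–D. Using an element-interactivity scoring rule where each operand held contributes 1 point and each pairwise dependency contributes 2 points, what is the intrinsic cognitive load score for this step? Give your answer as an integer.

Count of operands held simultaneously: 7.
Count of pairwise dependencies listed: 6.
Element contribution: 7 × 1 = 7.
Interaction contribution: 6 × 2 = 12.
Intrinsic load = 7 + 12 = 19.

19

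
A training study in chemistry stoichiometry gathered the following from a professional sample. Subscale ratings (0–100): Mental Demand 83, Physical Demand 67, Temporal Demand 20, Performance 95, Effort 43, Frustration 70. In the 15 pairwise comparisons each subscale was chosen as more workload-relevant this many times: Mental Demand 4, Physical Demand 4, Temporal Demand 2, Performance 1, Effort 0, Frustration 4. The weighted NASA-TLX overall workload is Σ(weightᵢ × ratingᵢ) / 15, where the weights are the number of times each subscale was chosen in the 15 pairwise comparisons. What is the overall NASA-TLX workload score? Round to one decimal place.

The tallies are the weights (they sum to 15).
Weighted sum = 4·83 + 4·67 + 2·20 + 1·95 + 0·43 + 4·70
            = 332 + 268 + 40 + 95 + 0 + 280 = 1015.
Overall workload = 1015 / 15 = 67.6667 ≈ 67.7.

67.7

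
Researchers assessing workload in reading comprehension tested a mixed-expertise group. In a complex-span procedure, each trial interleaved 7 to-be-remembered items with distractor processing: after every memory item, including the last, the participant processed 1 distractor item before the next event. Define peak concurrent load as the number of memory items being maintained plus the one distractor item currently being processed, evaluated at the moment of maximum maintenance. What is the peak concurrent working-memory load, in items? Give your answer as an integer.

Maintenance is greatest during the distractor(s) after memory item 7: all 7 memory items are being held.
One distractor item is concurrently being processed.
Peak concurrent load = 7 + 1 = 8 items.

8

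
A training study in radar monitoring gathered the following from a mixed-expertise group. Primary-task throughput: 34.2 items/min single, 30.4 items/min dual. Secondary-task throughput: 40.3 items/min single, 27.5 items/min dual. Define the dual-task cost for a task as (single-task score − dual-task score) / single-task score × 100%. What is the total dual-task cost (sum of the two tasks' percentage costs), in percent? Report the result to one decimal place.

42.9

Primary cost = (34.2 − 30.4) / 34.2 × 100% = 11.1111%.
Secondary cost = (40.3 − 27.5) / 40.3 × 100% = 31.7618%.
Total = 11.1111% + 31.7618% = 42.8729% ≈ 42.9%.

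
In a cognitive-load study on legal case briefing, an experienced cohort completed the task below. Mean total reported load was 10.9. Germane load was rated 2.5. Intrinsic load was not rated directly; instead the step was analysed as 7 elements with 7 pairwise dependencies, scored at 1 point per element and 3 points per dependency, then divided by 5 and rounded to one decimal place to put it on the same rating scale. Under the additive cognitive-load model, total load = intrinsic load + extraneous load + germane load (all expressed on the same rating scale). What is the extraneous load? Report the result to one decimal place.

2.8

Intrinsic (element-interactivity): (7 × 1 + 7 × 3) / 5 = 28 / 5 = 5.6000 → 5.6.
extraneous load = total − intrinsic − germane
             = 10.9 − 5.6 − 2.5 = 2.8.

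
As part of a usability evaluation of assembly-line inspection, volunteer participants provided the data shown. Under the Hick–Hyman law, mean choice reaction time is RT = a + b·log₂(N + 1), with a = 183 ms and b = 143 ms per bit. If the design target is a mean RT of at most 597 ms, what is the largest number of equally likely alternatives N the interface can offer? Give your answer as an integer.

6

Set 183 + 143·log₂(N + 1) ≤ 597.
log₂(N + 1) ≤ (597 − 183) / 143 = 2.8951.
N + 1 ≤ 2^2.8951 = 7.4390.
N ≤ 6.4390, so the largest integer N is 6.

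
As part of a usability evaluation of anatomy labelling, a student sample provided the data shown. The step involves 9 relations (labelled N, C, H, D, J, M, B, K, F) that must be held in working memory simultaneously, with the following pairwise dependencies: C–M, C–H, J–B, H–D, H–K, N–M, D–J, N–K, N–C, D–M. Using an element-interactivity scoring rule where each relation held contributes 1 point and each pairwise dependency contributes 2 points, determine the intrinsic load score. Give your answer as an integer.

29

Count of relations held simultaneously: 9.
Count of pairwise dependencies listed: 10.
Element contribution: 9 × 1 = 9.
Interaction contribution: 10 × 2 = 20.
Intrinsic load = 9 + 20 = 29.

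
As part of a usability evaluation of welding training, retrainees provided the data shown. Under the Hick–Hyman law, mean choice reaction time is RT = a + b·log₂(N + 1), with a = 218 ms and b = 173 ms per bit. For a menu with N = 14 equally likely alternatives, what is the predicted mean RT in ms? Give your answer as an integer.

log₂(14 + 1) = log₂(15) = 3.9069.
RT = 218 + 173 × 3.9069 = 218 + 675.8937 = 893.8937 ms.
≈ 894 ms.

894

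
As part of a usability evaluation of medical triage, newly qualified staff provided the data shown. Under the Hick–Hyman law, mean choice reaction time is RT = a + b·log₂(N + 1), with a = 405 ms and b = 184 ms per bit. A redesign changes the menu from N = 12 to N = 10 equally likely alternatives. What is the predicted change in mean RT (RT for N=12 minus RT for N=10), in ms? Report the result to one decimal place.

RT(12) = 405 + 184·log₂(13) = 405 + 184·3.7004 = 1085.8736 ms.
RT(10) = 405 + 184·log₂(11) = 405 + 184·3.4594 = 1041.5296 ms.
Difference = 1085.8736 − 1041.5296 = 44.3440 ≈ 44.3 ms.

44.3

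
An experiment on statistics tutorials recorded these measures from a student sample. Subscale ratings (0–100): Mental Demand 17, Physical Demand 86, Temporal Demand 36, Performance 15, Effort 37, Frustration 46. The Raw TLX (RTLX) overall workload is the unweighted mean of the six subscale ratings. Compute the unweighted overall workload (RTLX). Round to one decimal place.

Sum of ratings = 17 + 86 + 36 + 15 + 37 + 46 = 237.
RTLX = 237 / 6 = 39.5000 ≈ 39.5.

39.5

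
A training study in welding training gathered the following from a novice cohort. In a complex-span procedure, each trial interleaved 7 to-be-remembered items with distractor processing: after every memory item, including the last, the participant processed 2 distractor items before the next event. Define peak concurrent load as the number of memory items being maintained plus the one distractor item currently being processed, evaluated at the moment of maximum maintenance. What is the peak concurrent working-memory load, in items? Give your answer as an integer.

Maintenance is greatest during the distractor(s) after memory item 7: all 7 memory items are being held.
One distractor item is concurrently being processed.
Peak concurrent load = 7 + 1 = 8 items.

8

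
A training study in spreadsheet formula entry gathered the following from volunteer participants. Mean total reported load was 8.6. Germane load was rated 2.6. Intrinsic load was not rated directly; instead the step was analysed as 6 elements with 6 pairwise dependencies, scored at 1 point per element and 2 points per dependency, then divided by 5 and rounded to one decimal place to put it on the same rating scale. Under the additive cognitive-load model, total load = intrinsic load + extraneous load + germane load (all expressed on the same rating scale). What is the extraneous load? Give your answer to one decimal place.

2.4

Intrinsic (element-interactivity): (6 × 1 + 6 × 2) / 5 = 18 / 5 = 3.6000 → 3.6.
extraneous load = total − intrinsic − germane
             = 8.6 − 3.6 − 2.6 = 2.4.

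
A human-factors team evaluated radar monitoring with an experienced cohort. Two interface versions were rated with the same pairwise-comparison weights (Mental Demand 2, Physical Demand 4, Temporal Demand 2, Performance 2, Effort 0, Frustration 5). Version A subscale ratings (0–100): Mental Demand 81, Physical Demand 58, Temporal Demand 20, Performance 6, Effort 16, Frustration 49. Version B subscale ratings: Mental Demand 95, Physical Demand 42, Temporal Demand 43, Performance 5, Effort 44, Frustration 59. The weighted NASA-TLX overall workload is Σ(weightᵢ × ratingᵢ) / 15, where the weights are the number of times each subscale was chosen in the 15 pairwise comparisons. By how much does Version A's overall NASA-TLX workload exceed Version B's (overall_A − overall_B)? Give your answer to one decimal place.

Version A weighted sum = 2·81 + 4·58 + 2·20 + 2·6 + 0·16 + 5·49 = 162 + 232 + 40 + 12 + 0 + 245 = 691; overall_A = 691/15 = 46.0667.
Version B weighted sum = 2·95 + 4·42 + 2·43 + 2·5 + 0·44 + 5·59 = 190 + 168 + 86 + 10 + 0 + 295 = 749; overall_B = 749/15 = 49.9333.
Difference = 46.0667 − 49.9333 = -3.8666 ≈ -3.9.

-3.9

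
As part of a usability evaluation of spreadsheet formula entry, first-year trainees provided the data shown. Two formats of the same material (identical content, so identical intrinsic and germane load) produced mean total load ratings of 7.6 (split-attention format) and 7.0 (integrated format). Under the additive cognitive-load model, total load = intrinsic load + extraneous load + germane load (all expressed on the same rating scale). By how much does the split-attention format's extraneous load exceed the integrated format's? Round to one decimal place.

Intrinsic and germane load are equal across formats, so the difference in total load equals the difference in extraneous load.
Extraneous-load difference = 7.6 − 7.0 = 0.6.

0.6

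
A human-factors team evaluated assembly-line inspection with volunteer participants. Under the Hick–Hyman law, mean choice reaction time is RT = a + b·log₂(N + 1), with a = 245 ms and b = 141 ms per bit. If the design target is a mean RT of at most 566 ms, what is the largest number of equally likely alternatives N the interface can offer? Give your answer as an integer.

3

Set 245 + 141·log₂(N + 1) ≤ 566.
log₂(N + 1) ≤ (566 − 245) / 141 = 2.2766.
N + 1 ≤ 2^2.2766 = 4.8453.
N ≤ 3.8453, so the largest integer N is 3.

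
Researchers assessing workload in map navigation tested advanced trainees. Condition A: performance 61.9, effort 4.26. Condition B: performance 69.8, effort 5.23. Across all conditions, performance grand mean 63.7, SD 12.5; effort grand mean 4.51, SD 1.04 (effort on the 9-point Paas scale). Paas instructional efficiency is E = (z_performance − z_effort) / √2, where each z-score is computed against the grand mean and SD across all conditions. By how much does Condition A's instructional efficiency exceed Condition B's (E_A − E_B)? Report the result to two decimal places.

0.21

Condition A: z_P = (61.9 − 63.7)/12.5 = -0.1440; z_E = (4.26 − 4.51)/1.04 = -0.2404; E_A = (-0.1440 − (-0.2404))/√2 = 0.0682.
Condition B: z_P = (69.8 − 63.7)/12.5 = 0.4880; z_E = (5.23 − 4.51)/1.04 = 0.6923; E_B = (0.4880 − 0.6923)/√2 = -0.1445.
E_A − E_B = 0.0682 − (-0.1445) = 0.2127 ≈ 0.21.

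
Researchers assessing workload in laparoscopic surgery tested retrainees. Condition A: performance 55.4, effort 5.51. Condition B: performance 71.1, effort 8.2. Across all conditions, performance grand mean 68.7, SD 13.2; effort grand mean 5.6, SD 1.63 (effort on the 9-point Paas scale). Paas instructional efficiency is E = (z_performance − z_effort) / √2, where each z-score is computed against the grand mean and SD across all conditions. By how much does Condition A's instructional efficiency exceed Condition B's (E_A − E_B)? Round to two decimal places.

0.33

Condition A: z_P = (55.4 − 68.7)/13.2 = -1.0076; z_E = (5.51 − 5.6)/1.63 = -0.0552; E_A = (-1.0076 − (-0.0552))/√2 = -0.6734.
Condition B: z_P = (71.1 − 68.7)/13.2 = 0.1818; z_E = (8.2 − 5.6)/1.63 = 1.5951; E_B = (0.1818 − 1.5951)/√2 = -0.9994.
E_A − E_B = -0.6734 − (-0.9994) = 0.3260 ≈ 0.33.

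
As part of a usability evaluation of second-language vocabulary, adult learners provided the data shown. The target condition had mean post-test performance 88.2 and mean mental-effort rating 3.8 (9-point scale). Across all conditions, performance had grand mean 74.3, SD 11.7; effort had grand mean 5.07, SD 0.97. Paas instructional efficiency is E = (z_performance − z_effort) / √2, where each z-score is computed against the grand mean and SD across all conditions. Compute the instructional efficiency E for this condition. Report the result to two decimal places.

1.77

z_performance = (88.2 − 74.3) / 11.7 = 13.9000 / 11.7 = 1.1880.
z_effort = (3.8 − 5.07) / 0.97 = -1.2700 / 0.97 = -1.3093.
z_P − z_E = 1.1880 − (-1.3093) = 2.4973.
E = 2.4973 / √2 = 2.4973 / 1.41421 = 1.7659 ≈ 1.77.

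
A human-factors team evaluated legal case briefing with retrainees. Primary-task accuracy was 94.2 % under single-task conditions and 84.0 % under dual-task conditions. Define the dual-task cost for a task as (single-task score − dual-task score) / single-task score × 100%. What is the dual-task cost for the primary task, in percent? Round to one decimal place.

10.8

Cost = (94.2 − 84.0) / 94.2 × 100%
     = 10.2000 / 94.2 × 100% = 10.8280%.
≈ 10.8%.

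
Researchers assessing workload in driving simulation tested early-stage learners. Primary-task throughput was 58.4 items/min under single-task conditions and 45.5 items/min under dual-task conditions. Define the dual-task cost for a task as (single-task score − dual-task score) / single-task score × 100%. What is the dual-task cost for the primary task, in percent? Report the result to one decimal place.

Cost = (58.4 − 45.5) / 58.4 × 100%
     = 12.9000 / 58.4 × 100% = 22.0890%.
≈ 22.1%.

22.1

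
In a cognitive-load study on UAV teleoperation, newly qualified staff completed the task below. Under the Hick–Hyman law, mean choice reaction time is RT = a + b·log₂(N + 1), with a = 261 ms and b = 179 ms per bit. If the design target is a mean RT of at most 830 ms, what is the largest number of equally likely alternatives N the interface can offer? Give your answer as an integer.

Set 261 + 179·log₂(N + 1) ≤ 830.
log₂(N + 1) ≤ (830 − 261) / 179 = 3.1788.
N + 1 ≤ 2^3.1788 = 9.0555.
N ≤ 8.0555, so the largest integer N is 8.

8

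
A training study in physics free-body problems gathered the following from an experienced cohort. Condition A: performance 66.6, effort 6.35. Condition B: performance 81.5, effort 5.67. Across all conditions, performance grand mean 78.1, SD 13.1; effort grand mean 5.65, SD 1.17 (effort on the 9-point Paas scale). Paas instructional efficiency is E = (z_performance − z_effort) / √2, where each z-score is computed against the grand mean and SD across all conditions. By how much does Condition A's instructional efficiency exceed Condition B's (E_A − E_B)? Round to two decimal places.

-1.22

Condition A: z_P = (66.6 − 78.1)/13.1 = -0.8779; z_E = (6.35 − 5.65)/1.17 = 0.5983; E_A = (-0.8779 − 0.5983)/√2 = -1.0438.
Condition B: z_P = (81.5 − 78.1)/13.1 = 0.2595; z_E = (5.67 − 5.65)/1.17 = 0.0171; E_B = (0.2595 − 0.0171)/√2 = 0.1714.
E_A − E_B = -1.0438 − 0.1714 = -1.2152 ≈ -1.22.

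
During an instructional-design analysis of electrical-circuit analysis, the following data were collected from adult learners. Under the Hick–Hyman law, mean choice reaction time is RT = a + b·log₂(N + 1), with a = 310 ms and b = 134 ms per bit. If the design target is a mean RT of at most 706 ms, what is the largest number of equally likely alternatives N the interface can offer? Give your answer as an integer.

6

Set 310 + 134·log₂(N + 1) ≤ 706.
log₂(N + 1) ≤ (706 − 310) / 134 = 2.9552.
N + 1 ≤ 2^2.9552 = 7.7554.
N ≤ 6.7554, so the largest integer N is 6.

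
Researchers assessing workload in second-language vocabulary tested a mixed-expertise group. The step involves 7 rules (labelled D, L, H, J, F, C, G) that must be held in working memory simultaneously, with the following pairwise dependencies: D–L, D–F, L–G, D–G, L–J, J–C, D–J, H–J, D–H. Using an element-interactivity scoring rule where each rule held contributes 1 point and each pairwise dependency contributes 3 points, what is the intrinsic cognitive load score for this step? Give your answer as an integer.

Count of rules held simultaneously: 7.
Count of pairwise dependencies listed: 9.
Element contribution: 7 × 1 = 7.
Interaction contribution: 9 × 3 = 27.
Intrinsic load = 7 + 27 = 34.

34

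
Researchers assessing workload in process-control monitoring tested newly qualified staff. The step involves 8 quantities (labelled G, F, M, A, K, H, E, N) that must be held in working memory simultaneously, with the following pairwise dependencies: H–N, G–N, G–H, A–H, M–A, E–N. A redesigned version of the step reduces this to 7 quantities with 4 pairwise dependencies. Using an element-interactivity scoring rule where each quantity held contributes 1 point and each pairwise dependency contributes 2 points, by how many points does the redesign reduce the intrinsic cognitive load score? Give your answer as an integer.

Original: 8 × 1 + 6 × 2 = 8 + 12 = 20.
Redesigned: 7 × 1 + 4 × 2 = 7 + 8 = 15.
Reduction = 20 − 15 = 5.

5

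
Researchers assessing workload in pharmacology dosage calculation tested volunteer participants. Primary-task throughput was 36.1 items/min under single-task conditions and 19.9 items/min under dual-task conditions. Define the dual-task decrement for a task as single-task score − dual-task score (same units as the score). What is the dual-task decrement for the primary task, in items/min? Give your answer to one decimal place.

16.2

Decrement = 36.1 − 19.9 = 16.2000 items/min ≈ 16.2 items/min.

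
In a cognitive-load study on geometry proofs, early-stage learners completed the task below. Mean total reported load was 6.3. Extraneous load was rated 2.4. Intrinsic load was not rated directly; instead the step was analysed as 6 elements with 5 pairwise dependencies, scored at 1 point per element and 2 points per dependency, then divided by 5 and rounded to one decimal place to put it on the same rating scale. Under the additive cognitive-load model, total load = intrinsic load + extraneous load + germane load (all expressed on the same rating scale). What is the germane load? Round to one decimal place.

0.7

Intrinsic (element-interactivity): (6 × 1 + 5 × 2) / 5 = 16 / 5 = 3.2000 → 3.2.
germane load = total − intrinsic − extraneous
             = 6.3 − 3.2 − 2.4 = 0.7.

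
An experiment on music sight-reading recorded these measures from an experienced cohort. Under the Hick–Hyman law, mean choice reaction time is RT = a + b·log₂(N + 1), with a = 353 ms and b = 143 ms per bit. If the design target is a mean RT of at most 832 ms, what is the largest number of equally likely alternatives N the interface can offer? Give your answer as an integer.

Set 353 + 143·log₂(N + 1) ≤ 832.
log₂(N + 1) ≤ (832 − 353) / 143 = 3.3497.
N + 1 ≤ 2^3.3497 = 10.1944.
N ≤ 9.1944, so the largest integer N is 9.

9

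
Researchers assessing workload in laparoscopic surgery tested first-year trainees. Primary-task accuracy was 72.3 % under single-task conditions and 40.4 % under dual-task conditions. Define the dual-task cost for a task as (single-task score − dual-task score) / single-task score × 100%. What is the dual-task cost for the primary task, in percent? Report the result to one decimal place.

44.1

Cost = (72.3 − 40.4) / 72.3 × 100%
     = 31.9000 / 72.3 × 100% = 44.1217%.
≈ 44.1%.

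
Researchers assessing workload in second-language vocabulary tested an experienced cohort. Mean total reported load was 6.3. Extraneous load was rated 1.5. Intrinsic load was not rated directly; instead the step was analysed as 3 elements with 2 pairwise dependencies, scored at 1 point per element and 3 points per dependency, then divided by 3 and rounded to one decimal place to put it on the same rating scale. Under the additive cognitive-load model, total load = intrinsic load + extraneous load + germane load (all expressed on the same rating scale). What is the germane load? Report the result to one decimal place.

Intrinsic (element-interactivity): (3 × 1 + 2 × 3) / 3 = 9 / 3 = 3.0000 → 3.0.
germane load = total − intrinsic − extraneous
             = 6.3 − 3.0 − 1.5 = 1.8.

1.8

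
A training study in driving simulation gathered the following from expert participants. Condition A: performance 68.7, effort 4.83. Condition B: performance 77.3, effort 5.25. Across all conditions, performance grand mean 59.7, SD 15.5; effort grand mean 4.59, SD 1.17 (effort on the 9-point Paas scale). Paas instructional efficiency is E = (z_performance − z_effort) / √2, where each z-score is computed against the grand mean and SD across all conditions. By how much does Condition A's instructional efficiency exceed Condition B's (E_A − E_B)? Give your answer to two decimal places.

-0.14

Condition A: z_P = (68.7 − 59.7)/15.5 = 0.5806; z_E = (4.83 − 4.59)/1.17 = 0.2051; E_A = (0.5806 − 0.2051)/√2 = 0.2655.
Condition B: z_P = (77.3 − 59.7)/15.5 = 1.1355; z_E = (5.25 − 4.59)/1.17 = 0.5641; E_B = (1.1355 − 0.5641)/√2 = 0.4040.
E_A − E_B = 0.2655 − 0.4040 = -0.1385 ≈ -0.14.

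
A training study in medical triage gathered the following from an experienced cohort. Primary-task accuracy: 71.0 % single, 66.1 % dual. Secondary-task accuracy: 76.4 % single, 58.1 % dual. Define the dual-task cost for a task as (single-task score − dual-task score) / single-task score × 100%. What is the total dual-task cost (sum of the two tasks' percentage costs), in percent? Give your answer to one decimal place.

Primary cost = (71.0 − 66.1) / 71.0 × 100% = 6.9014%.
Secondary cost = (76.4 − 58.1) / 76.4 × 100% = 23.9529%.
Total = 6.9014% + 23.9529% = 30.8543% ≈ 30.9%.

30.9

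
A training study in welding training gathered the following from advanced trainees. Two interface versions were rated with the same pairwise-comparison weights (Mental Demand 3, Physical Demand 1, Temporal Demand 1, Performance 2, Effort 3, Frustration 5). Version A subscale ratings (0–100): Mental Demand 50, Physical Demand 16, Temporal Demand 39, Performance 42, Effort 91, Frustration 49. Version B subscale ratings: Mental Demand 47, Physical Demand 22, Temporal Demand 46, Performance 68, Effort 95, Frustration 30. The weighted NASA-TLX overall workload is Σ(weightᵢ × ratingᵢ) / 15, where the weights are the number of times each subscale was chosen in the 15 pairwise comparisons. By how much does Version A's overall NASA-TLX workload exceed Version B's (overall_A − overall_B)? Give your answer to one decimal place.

Version A weighted sum = 3·50 + 1·16 + 1·39 + 2·42 + 3·91 + 5·49 = 150 + 16 + 39 + 84 + 273 + 245 = 807; overall_A = 807/15 = 53.8000.
Version B weighted sum = 3·47 + 1·22 + 1·46 + 2·68 + 3·95 + 5·30 = 141 + 22 + 46 + 136 + 285 + 150 = 780; overall_B = 780/15 = 52.0000.
Difference = 53.8000 − 52.0000 = 1.8000 ≈ 1.8.

1.8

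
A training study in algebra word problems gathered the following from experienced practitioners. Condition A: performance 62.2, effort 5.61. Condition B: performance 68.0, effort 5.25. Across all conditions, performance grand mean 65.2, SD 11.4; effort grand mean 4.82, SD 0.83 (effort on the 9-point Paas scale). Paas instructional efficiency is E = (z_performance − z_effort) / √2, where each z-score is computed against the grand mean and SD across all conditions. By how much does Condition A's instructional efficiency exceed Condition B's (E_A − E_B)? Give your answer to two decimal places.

Condition A: z_P = (62.2 − 65.2)/11.4 = -0.2632; z_E = (5.61 − 4.82)/0.83 = 0.9518; E_A = (-0.2632 − 0.9518)/√2 = -0.8591.
Condition B: z_P = (68.0 − 65.2)/11.4 = 0.2456; z_E = (5.25 − 4.82)/0.83 = 0.5181; E_B = (0.2456 − 0.5181)/√2 = -0.1927.
E_A − E_B = -0.8591 − (-0.1927) = -0.6664 ≈ -0.67.

-0.67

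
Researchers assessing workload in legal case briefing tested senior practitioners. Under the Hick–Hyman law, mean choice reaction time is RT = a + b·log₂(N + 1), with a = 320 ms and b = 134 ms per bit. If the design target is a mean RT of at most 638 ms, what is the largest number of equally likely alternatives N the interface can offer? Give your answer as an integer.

Set 320 + 134·log₂(N + 1) ≤ 638.
log₂(N + 1) ≤ (638 − 320) / 134 = 2.3731.
N + 1 ≤ 2^2.3731 = 5.1805.
N ≤ 4.1805, so the largest integer N is 4.

4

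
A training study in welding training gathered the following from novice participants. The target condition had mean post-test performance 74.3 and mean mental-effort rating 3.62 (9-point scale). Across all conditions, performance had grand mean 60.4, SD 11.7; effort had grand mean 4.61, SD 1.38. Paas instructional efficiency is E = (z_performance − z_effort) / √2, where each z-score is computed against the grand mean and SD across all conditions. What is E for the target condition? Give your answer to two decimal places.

1.35

z_performance = (74.3 − 60.4) / 11.7 = 13.9000 / 11.7 = 1.1880.
z_effort = (3.62 − 4.61) / 1.38 = -0.9900 / 1.38 = -0.7174.
z_P − z_E = 1.1880 − (-0.7174) = 1.9054.
E = 1.9054 / √2 = 1.9054 / 1.41421 = 1.3473 ≈ 1.35.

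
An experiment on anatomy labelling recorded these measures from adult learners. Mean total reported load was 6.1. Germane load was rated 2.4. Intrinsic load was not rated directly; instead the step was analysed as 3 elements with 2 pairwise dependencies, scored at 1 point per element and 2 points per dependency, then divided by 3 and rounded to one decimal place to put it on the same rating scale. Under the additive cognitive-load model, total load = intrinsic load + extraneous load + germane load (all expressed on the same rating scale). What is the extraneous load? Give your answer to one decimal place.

Intrinsic (element-interactivity): (3 × 1 + 2 × 2) / 3 = 7 / 3 = 2.3333 → 2.3.
extraneous load = total − intrinsic − germane
             = 6.1 − 2.3 − 2.4 = 1.4.

1.4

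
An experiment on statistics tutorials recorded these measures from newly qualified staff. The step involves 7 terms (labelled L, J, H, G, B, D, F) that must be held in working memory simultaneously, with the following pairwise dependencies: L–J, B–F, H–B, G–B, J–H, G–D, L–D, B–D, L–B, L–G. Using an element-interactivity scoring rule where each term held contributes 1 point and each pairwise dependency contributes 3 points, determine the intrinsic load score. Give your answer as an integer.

Count of terms held simultaneously: 7.
Count of pairwise dependencies listed: 10.
Element contribution: 7 × 1 = 7.
Interaction contribution: 10 × 3 = 30.
Intrinsic load = 7 + 30 = 37.

37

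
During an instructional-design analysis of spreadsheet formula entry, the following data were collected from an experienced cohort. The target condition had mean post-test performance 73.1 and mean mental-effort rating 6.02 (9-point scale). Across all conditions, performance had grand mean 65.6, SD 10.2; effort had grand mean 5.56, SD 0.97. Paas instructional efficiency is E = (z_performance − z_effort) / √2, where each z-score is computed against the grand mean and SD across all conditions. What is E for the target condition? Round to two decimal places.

0.18

z_performance = (73.1 − 65.6) / 10.2 = 7.5000 / 10.2 = 0.7353.
z_effort = (6.02 − 5.56) / 0.97 = 0.4600 / 0.97 = 0.4742.
z_P − z_E = 0.7353 − 0.4742 = 0.2611.
E = 0.2611 / √2 = 0.2611 / 1.41421 = 0.1846 ≈ 0.18.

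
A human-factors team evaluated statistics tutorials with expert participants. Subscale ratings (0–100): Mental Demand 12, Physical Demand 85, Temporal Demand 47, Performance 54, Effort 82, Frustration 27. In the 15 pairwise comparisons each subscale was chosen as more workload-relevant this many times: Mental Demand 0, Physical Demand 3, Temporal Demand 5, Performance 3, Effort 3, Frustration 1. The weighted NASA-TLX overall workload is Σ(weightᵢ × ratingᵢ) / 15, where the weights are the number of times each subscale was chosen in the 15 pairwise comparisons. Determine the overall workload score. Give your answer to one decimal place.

The tallies are the weights (they sum to 15).
Weighted sum = 0·12 + 3·85 + 5·47 + 3·54 + 3·82 + 1·27
            = 0 + 255 + 235 + 162 + 246 + 27 = 925.
Overall workload = 925 / 15 = 61.6667 ≈ 61.7.

61.7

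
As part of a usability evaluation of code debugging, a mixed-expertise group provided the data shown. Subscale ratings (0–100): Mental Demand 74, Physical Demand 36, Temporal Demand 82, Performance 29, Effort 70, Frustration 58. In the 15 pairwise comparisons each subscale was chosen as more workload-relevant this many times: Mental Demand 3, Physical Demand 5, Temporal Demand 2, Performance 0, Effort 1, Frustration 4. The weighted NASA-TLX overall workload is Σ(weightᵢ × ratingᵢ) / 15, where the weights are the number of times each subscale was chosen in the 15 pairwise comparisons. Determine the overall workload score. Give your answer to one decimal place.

57.9

The tallies are the weights (they sum to 15).
Weighted sum = 3·74 + 5·36 + 2·82 + 0·29 + 1·70 + 4·58
            = 222 + 180 + 164 + 0 + 70 + 232 = 868.
Overall workload = 868 / 15 = 57.8667 ≈ 57.9.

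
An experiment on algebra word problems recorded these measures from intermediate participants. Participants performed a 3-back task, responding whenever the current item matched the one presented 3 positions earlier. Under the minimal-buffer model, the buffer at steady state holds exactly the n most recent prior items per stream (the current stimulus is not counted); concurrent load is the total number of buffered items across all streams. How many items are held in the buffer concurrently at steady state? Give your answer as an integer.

3

The buffer holds the 3 most recent prior items.
Steady-state concurrent load = 3 items.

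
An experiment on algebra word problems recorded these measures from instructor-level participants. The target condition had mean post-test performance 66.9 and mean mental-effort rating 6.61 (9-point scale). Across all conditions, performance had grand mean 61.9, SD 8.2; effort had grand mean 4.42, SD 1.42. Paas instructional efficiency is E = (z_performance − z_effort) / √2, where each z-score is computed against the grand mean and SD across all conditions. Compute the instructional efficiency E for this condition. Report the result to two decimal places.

-0.66

z_performance = (66.9 − 61.9) / 8.2 = 5.0000 / 8.2 = 0.6098.
z_effort = (6.61 − 4.42) / 1.42 = 2.1900 / 1.42 = 1.5423.
z_P − z_E = 0.6098 − 1.5423 = -0.9325.
E = -0.9325 / √2 = -0.9325 / 1.41421 = -0.6594 ≈ -0.66.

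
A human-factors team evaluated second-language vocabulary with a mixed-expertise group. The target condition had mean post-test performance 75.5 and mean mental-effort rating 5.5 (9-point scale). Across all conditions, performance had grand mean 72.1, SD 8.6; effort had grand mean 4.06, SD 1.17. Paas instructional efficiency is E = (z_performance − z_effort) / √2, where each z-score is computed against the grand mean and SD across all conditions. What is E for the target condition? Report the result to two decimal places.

-0.59

z_performance = (75.5 − 72.1) / 8.6 = 3.4000 / 8.6 = 0.3953.
z_effort = (5.5 − 4.06) / 1.17 = 1.4400 / 1.17 = 1.2308.
z_P − z_E = 0.3953 − 1.2308 = -0.8355.
E = -0.8355 / √2 = -0.8355 / 1.41421 = -0.5908 ≈ -0.59.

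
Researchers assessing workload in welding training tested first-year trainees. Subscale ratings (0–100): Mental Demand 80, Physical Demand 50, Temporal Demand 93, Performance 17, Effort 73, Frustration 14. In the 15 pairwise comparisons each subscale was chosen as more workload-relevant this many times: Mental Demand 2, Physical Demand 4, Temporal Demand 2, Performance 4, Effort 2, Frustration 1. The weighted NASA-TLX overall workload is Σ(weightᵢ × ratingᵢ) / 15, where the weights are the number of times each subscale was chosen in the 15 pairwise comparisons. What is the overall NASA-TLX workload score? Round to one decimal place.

The tallies are the weights (they sum to 15).
Weighted sum = 2·80 + 4·50 + 2·93 + 4·17 + 2·73 + 1·14
            = 160 + 200 + 186 + 68 + 146 + 14 = 774.
Overall workload = 774 / 15 = 51.6000 ≈ 51.6.

51.6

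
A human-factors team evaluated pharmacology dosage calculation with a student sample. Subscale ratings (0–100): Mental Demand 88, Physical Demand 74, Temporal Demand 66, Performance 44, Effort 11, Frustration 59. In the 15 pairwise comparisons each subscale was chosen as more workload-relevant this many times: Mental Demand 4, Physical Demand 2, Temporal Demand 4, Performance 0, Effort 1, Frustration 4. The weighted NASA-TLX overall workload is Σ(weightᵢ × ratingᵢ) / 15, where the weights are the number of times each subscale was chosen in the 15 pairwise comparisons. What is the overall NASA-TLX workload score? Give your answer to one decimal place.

67.4

The tallies are the weights (they sum to 15).
Weighted sum = 4·88 + 2·74 + 4·66 + 0·44 + 1·11 + 4·59
            = 352 + 148 + 264 + 0 + 11 + 236 = 1011.
Overall workload = 1011 / 15 = 67.4000 ≈ 67.4.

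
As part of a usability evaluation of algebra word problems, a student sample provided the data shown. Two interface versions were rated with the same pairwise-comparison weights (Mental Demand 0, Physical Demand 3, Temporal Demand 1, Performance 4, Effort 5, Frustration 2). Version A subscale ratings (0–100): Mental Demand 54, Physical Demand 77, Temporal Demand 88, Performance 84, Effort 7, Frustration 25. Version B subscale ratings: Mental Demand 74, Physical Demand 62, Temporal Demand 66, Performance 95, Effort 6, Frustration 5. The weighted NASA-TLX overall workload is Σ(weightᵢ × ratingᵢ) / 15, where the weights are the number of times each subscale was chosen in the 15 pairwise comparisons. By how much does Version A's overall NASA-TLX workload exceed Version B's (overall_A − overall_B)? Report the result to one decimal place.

Version A weighted sum = 0·54 + 3·77 + 1·88 + 4·84 + 5·7 + 2·25 = 0 + 231 + 88 + 336 + 35 + 50 = 740; overall_A = 740/15 = 49.3333.
Version B weighted sum = 0·74 + 3·62 + 1·66 + 4·95 + 5·6 + 2·5 = 0 + 186 + 66 + 380 + 30 + 10 = 672; overall_B = 672/15 = 44.8000.
Difference = 49.3333 − 44.8000 = 4.5333 ≈ 4.5.

4.5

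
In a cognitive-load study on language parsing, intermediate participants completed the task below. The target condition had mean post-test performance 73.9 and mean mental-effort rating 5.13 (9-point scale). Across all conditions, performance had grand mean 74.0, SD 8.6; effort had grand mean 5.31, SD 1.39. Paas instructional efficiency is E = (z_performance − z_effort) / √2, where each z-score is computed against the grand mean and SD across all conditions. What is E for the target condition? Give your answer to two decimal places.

0.08

z_performance = (73.9 − 74.0) / 8.6 = -0.1000 / 8.6 = -0.0116.
z_effort = (5.13 − 5.31) / 1.39 = -0.1800 / 1.39 = -0.1295.
z_P − z_E = -0.0116 − (-0.1295) = 0.1179.
E = 0.1179 / √2 = 0.1179 / 1.41421 = 0.0834 ≈ 0.08.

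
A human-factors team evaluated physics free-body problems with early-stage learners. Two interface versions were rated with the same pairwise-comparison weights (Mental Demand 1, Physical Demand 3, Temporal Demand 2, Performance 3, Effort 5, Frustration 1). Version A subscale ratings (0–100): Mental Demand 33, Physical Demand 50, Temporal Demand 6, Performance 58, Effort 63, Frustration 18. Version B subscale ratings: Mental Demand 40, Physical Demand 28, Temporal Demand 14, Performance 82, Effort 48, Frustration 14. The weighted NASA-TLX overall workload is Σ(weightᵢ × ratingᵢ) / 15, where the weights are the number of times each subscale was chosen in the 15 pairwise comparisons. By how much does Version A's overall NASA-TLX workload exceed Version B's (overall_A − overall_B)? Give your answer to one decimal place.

Version A weighted sum = 1·33 + 3·50 + 2·6 + 3·58 + 5·63 + 1·18 = 33 + 150 + 12 + 174 + 315 + 18 = 702; overall_A = 702/15 = 46.8000.
Version B weighted sum = 1·40 + 3·28 + 2·14 + 3·82 + 5·48 + 1·14 = 40 + 84 + 28 + 246 + 240 + 14 = 652; overall_B = 652/15 = 43.4667.
Difference = 46.8000 − 43.4667 = 3.3333 ≈ 3.3.

3.3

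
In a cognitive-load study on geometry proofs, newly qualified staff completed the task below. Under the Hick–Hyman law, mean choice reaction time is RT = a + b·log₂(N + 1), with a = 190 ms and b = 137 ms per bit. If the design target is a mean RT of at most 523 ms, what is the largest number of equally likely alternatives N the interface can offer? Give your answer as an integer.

Set 190 + 137·log₂(N + 1) ≤ 523.
log₂(N + 1) ≤ (523 − 190) / 137 = 2.4307.
N + 1 ≤ 2^2.4307 = 5.3915.
N ≤ 4.3915, so the largest integer N is 4.

4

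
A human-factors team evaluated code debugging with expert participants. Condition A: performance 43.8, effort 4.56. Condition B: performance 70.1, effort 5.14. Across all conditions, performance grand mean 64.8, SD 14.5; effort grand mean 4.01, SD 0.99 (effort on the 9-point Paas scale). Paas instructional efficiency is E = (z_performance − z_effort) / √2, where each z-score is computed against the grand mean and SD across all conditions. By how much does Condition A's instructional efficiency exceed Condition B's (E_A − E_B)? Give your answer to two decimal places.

-0.87

Condition A: z_P = (43.8 − 64.8)/14.5 = -1.4483; z_E = (4.56 − 4.01)/0.99 = 0.5556; E_A = (-1.4483 − 0.5556)/√2 = -1.4170.
Condition B: z_P = (70.1 − 64.8)/14.5 = 0.3655; z_E = (5.14 − 4.01)/0.99 = 1.1414; E_B = (0.3655 − 1.1414)/√2 = -0.5486.
E_A − E_B = -1.4170 − (-0.5486) = -0.8684 ≈ -0.87.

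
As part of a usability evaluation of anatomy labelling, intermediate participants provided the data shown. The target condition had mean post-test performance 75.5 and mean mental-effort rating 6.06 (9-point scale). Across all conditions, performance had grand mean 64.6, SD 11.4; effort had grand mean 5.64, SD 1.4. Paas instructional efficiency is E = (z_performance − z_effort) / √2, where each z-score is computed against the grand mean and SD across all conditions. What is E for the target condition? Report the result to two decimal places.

z_performance = (75.5 − 64.6) / 11.4 = 10.9000 / 11.4 = 0.9561.
z_effort = (6.06 − 5.64) / 1.4 = 0.4200 / 1.4 = 0.3000.
z_P − z_E = 0.9561 − 0.3000 = 0.6561.
E = 0.6561 / √2 = 0.6561 / 1.41421 = 0.4639 ≈ 0.46.

0.46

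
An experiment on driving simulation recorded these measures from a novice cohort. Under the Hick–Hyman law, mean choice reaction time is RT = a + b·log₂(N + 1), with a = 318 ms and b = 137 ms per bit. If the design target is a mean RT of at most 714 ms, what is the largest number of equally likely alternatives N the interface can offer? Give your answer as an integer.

Set 318 + 137·log₂(N + 1) ≤ 714.
log₂(N + 1) ≤ (714 − 318) / 137 = 2.8905.
N + 1 ≤ 2^2.8905 = 7.4153.
N ≤ 6.4153, so the largest integer N is 6.

6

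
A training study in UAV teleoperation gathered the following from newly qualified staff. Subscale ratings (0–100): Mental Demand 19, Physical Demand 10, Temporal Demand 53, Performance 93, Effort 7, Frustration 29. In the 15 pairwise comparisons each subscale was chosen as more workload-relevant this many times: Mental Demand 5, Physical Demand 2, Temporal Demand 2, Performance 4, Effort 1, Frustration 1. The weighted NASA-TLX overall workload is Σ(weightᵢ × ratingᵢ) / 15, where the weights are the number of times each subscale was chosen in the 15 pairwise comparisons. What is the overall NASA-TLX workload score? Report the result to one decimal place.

41.9

The tallies are the weights (they sum to 15).
Weighted sum = 5·19 + 2·10 + 2·53 + 4·93 + 1·7 + 1·29
            = 95 + 20 + 106 + 372 + 7 + 29 = 629.
Overall workload = 629 / 15 = 41.9333 ≈ 41.9.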